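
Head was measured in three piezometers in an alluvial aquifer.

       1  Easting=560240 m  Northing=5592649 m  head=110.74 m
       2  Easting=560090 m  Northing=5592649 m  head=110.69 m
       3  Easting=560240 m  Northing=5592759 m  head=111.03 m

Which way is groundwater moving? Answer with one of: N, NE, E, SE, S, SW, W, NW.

S

∂h/∂x = (110.69 − 110.74) / (560090 − 560240) = +0.0003333
∂h/∂y = (111.03 − 110.74) / (5592759 − 5592649) = +0.002636
Flow = −∇h = (-0.0003333 east, -0.002636 north), which points south.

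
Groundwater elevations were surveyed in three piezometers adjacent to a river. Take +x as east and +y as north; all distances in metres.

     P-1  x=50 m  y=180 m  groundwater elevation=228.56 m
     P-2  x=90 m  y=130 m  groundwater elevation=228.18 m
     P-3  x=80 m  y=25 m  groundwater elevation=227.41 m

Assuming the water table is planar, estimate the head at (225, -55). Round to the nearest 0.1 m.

Taking P-1 as reference: P-2−P-1 = (40, -50, -0.38); P-3−P-1 = (30, -155, -1.15).
Determinant of the coordinate differences = 40·(-155) − 30·(-50) = -4700.
∂h/∂x = [(-0.38)·(-155) − (-1.15)·(-50)] / -4700 = -0.0002979
∂h/∂y = [40·(-1.15) − 30·(-0.38)] / -4700 = +0.007362
h(225, -55) = 228.56 + (-0.0002979)·(175) + (+0.007362)·(-235) = 228.56 -0.052 -1.730 = 226.778 m.

226.8 m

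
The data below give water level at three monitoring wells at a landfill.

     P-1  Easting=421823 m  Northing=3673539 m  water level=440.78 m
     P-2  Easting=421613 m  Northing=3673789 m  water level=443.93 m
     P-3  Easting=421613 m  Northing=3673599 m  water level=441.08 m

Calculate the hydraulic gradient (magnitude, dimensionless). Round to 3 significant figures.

Differences from P-1: to P-2 (Δx, Δy, Δh) = (-210, 250, +3.15); to P-3 = (-210, 60, +0.30).
Solve a·Δx + b·Δy = Δh: det = (-210)·60 − (-210)·250 = 39900.
∂h/∂x = [(+3.15)·60 − (+0.30)·250] / 39900 = +0.002857
∂h/∂y = [(-210)·(+0.30) − (-210)·(+3.15)] / 39900 = +0.01500
|∇h| = √(0.002857² + 0.01500²) = 0.01527

0.0153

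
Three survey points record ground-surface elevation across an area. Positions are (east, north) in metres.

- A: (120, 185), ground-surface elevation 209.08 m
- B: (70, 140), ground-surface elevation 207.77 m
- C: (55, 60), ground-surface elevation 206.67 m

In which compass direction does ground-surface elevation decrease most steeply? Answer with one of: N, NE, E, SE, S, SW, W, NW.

Taking A as reference: B−A = (-50, -45, -1.31); C−A = (-65, -125, -2.41).
Determinant of the coordinate differences = (-50)·(-125) − (-65)·(-45) = 3325.
∂z/∂x = [(-1.31)·(-125) − (-2.41)·(-45)] / 3325 = +0.01663
∂z/∂y = [(-50)·(-2.41) − (-65)·(-1.31)] / 3325 = +0.01063
Steepest decrease is along −∇f = (-0.01663 E, -0.01063 N) → southwest.

SW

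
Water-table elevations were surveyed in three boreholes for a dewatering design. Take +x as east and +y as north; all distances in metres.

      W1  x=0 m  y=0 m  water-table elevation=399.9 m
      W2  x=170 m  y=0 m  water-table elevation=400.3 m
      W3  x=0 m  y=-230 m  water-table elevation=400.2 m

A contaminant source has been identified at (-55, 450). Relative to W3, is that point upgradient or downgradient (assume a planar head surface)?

downgradient

∂h/∂x = (400.3 − 399.9) / (170 − 0) = +0.002353
∂h/∂y = (400.2 − 399.9) / (-230 − 0) = -0.001304
Head at (-55, 450) = 399.9 + (+0.002353)·(-55) + (-0.001304)·(450) = 399.18 m.
That is lower than the 400.2 m at W3, so the point is downgradient.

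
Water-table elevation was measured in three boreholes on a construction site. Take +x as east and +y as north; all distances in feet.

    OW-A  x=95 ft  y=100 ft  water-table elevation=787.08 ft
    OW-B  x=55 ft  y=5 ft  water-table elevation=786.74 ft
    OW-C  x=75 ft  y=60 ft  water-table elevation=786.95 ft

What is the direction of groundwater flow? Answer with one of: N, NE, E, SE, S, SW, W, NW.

Taking OW-A as reference: OW-B−OW-A = (-40, -95, -0.34); OW-C−OW-A = (-20, -40, -0.13).
Determinant of the coordinate differences = (-40)·(-40) − (-20)·(-95) = -300.
∂h/∂x = [(-0.34)·(-40) − (-0.13)·(-95)] / -300 = -0.004167
∂h/∂y = [(-40)·(-0.13) − (-20)·(-0.34)] / -300 = +0.005333
Flow = −∇h = (+0.004167 east, -0.005333 north), which points southeast.

SE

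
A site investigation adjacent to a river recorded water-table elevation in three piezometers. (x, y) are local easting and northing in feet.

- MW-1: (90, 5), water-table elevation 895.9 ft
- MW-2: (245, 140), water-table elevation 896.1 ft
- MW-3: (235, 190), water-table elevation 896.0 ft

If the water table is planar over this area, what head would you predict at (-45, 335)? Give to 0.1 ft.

Taking MW-1 as reference: MW-2−MW-1 = (155, 135, +0.2); MW-3−MW-1 = (145, 185, +0.1).
Solve a·Δx + b·Δy = Δh: det = 155·185 − 145·135 = 9100.
∂h/∂x = [(+0.2)·185 − (+0.1)·135] / 9100 = +0.002582
∂h/∂y = [155·(+0.1) − 145·(+0.2)] / 9100 = -0.001484
h(-45, 335) = 895.9 + (+0.002582)·(-135) + (-0.001484)·(330) = 895.9 -0.349 -0.490 = 895.062 ft.

895.1 ft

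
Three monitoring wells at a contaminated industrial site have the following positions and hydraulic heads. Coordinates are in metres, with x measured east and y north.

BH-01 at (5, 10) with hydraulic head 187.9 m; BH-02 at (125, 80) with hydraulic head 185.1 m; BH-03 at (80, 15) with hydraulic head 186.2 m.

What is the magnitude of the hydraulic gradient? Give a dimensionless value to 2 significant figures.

0.023

With h = a·x + b·y + c and BH-01 as origin, the differences give:
  120·a + 70·b = -2.8
  75·a + 5·b = -1.7
Eliminate b (×5 and ×70, subtract): -4650·a = 105.00 → a = ∂h/∂x = -0.02258
Back-substitute: b = ∂h/∂y = -0.001290.
|∇h| = √(-0.02258² + -0.001290²) = 0.02262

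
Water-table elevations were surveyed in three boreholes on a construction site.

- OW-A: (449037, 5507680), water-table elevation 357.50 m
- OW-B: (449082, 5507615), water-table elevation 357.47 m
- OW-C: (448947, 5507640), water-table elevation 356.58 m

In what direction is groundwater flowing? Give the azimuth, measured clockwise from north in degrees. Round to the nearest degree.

233°

With h = a·x + b·y + c and OW-A as origin, the differences give:
  45·a + (-65)·b = -0.03
  (-90)·a + (-40)·b = -0.92
Eliminate b (×(-40) and ×(-65), subtract): -7650·a = -58.600 → a = ∂h/∂x = +0.007660
Back-substitute: b = ∂h/∂y = +0.005765.
Flow direction (−∇h) has components (-0.007660 E, -0.005765 N).
Azimuth = atan2(E, N) = atan2(-0.007660, -0.005765) = 233.0° ≈ 233°.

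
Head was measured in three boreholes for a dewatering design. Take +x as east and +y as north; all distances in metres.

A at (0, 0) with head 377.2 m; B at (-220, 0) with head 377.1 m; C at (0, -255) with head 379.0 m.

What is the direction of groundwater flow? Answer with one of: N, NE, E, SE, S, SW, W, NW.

N

∂h/∂x = (377.1 − 377.2) / (-220 − 0) = +0.0004545
∂h/∂y = (379.0 − 377.2) / (-255 − 0) = -0.007059
Flow = −∇h = (-0.0004545 east, +0.007059 north), which points north.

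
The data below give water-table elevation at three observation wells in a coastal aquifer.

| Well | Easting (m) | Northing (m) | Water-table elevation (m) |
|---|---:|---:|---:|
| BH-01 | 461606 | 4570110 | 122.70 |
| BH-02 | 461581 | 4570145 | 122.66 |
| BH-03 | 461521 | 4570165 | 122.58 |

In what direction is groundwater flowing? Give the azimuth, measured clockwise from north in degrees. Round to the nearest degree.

Three-point gradient (reference BH-01): Δ to BH-02 = (-25, 35, -0.04), Δ to BH-03 = (-85, 55, -0.12).
∂h/∂x = +0.001250, ∂h/∂y = -0.0002500 (det = 1600).
Flow direction (−∇h) has components (-0.001250 E, +0.0002500 N).
Azimuth = atan2(E, N) = atan2(-0.001250, +0.0002500) = 281.3° ≈ 281°.

281°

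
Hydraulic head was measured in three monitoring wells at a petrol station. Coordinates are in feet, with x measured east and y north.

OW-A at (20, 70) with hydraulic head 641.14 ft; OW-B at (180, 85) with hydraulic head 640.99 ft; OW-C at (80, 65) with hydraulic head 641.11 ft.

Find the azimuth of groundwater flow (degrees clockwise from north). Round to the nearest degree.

Three-point gradient (reference OW-A): Δ to OW-B = (160, 15, -0.15), Δ to OW-C = (60, -5, -0.03).
∂h/∂x = -0.0007059, ∂h/∂y = -0.002471 (det = -1700).
Flow direction (−∇h) has components (+0.0007059 E, +0.002471 N).
Azimuth = atan2(E, N) = atan2(+0.0007059, +0.002471) = 15.9° ≈ 016°.

016°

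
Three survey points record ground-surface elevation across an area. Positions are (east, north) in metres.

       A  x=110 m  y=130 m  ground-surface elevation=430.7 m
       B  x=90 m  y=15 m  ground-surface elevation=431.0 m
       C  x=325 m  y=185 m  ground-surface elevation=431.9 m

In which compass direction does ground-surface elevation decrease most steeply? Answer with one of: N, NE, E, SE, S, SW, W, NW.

With z = a·x + b·y + c and A as origin, the differences give:
  (-20)·a + (-115)·b = +0.3
  215·a + 55·b = +1.2
Eliminate b (×55 and ×(-115), subtract): 23625·a = 154.50 → a = ∂z/∂x = +0.006540
Back-substitute: b = ∂z/∂y = -0.003746.
Steepest decrease is along −∇f = (-0.006540 E, +0.003746 N) → northwest.

NW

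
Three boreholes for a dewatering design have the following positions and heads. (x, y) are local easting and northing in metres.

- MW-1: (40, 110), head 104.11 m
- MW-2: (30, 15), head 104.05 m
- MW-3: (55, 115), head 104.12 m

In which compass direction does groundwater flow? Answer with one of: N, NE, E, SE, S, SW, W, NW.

SW

Three-point gradient (reference MW-1): Δ to MW-2 = (-10, -95, -0.06), Δ to MW-3 = (15, 5, +0.01).
∂h/∂x = +0.0004727, ∂h/∂y = +0.0005818 (det = 1375).
Flow = −∇h = (-0.0004727 east, -0.0005818 north), which points southwest.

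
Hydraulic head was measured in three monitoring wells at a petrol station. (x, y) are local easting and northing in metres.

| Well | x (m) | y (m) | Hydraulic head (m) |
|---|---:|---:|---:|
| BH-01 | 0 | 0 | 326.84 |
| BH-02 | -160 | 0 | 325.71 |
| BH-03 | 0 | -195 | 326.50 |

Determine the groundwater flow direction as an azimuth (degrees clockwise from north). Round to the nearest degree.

∂h/∂x = (325.71 − 326.84) / (-160 − 0) = +0.007062
∂h/∂y = (326.50 − 326.84) / (-195 − 0) = +0.001744
Flow direction (−∇h) has components (-0.007062 E, -0.001744 N).
Azimuth = atan2(E, N) = atan2(-0.007062, -0.001744) = 256.1° ≈ 256°.

256°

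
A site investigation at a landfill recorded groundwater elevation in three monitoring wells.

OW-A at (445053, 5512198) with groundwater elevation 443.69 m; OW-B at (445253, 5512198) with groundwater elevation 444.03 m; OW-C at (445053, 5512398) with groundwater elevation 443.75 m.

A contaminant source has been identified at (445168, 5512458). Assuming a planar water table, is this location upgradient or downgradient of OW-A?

∂h/∂x = (444.03 − 443.69) / (445253 − 445053) = +0.001700
∂h/∂y = (443.75 − 443.69) / (5512398 − 5512198) = +0.0003000
Head at (445168, 5512458) = 443.69 + (+0.001700)·(115) + (+0.0003000)·(260) = 443.96 m.
That is higher than the 443.69 m at OW-A, so the point is upgradient.

upgradient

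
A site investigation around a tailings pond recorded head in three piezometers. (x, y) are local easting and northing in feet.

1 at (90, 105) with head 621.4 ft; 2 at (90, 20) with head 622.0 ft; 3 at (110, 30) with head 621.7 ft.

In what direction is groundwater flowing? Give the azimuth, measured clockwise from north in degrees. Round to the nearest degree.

058°

Taking 1 as reference: 2−1 = (0, -85, +0.6); 3−1 = (20, -75, +0.3).
Determinant of the coordinate differences = 0·(-75) − 20·(-85) = 1700.
∂h/∂x = [(+0.6)·(-75) − (+0.3)·(-85)] / 1700 = -0.01147
∂h/∂y = [0·(+0.3) − 20·(+0.6)] / 1700 = -0.007059
Flow direction (−∇h) has components (+0.01147 E, +0.007059 N).
Azimuth = atan2(E, N) = atan2(+0.01147, +0.007059) = 58.4° ≈ 058°.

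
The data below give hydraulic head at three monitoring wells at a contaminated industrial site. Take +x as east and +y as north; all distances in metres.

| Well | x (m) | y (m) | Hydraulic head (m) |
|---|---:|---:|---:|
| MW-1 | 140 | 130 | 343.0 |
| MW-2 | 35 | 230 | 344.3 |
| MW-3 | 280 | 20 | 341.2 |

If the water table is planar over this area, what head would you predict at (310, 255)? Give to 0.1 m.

Taking MW-1 as reference: MW-2−MW-1 = (-105, 100, +1.3); MW-3−MW-1 = (140, -110, -1.8).
Solve a·Δx + b·Δy = Δh: det = (-105)·(-110) − 140·100 = -2450.
∂h/∂x = [(+1.3)·(-110) − (-1.8)·100] / -2450 = -0.01510
∂h/∂y = [(-105)·(-1.8) − 140·(+1.3)] / -2450 = -0.002857
h(310, 255) = 343.0 + (-0.01510)·(170) + (-0.002857)·(125) = 343.0 -2.567 -0.357 = 340.076 m.

340.1 m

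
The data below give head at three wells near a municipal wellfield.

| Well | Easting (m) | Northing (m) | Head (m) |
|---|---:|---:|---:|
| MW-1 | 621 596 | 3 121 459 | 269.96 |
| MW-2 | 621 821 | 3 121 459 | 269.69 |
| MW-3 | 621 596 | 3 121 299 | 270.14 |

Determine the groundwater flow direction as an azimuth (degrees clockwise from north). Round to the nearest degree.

∂h/∂x = (269.69 − 269.96) / (621821 − 621596) = -0.001200
∂h/∂y = (270.14 − 269.96) / (3121299 − 3121459) = -0.001125
Flow direction (−∇h) has components (+0.001200 E, +0.001125 N).
Azimuth = atan2(E, N) = atan2(+0.001200, +0.001125) = 46.8° ≈ 047°.

047°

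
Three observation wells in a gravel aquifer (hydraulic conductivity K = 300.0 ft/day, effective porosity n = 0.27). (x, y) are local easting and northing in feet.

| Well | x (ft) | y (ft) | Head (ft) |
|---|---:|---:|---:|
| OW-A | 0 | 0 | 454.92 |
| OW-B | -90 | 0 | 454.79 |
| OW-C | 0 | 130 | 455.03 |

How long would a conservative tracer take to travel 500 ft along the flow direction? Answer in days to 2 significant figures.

270 days

∂h/∂x = (454.79 − 454.92) / (-90 − 0) = +0.001444
∂h/∂y = (455.03 − 454.92) / (130 − 0) = +0.0008462
|∇h| = √(0.001444² + 0.0008462²) = 0.001674
Seepage velocity v = K·i/n = 300.0 × 0.001674 / 0.27 = 1.86 ft/day.
t = 500 / 1.86 = 268.8 days.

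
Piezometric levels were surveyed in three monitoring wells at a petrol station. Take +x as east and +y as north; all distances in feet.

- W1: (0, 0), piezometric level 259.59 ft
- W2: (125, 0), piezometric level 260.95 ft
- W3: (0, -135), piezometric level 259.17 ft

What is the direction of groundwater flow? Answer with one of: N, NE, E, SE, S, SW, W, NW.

∂h/∂x = (260.95 − 259.59) / (125 − 0) = +0.01088
∂h/∂y = (259.17 − 259.59) / (-135 − 0) = +0.003111
Flow = −∇h = (-0.01088 east, -0.003111 north), which points west.

W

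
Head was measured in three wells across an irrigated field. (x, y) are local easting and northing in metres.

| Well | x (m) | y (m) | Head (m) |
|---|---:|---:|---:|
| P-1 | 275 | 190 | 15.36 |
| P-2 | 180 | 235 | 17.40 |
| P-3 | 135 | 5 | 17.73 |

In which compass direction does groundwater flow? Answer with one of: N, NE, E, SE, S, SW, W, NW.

E

Taking P-1 as reference: P-2−P-1 = (-95, 45, +2.04); P-3−P-1 = (-140, -185, +2.37).
Determinant of the coordinate differences = (-95)·(-185) − (-140)·45 = 23875.
∂h/∂x = [(+2.04)·(-185) − (+2.37)·45] / 23875 = -0.02027
∂h/∂y = [(-95)·(+2.37) − (-140)·(+2.04)] / 23875 = +0.002532
Flow = −∇h = (+0.02027 east, -0.002532 north), which points east.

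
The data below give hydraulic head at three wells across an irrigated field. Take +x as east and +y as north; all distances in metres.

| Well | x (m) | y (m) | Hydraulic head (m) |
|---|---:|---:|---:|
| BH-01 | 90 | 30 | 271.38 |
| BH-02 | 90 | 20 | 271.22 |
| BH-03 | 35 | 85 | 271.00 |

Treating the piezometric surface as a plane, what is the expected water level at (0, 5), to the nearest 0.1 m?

Differences from BH-01: to BH-02 (Δx, Δy, Δh) = (0, -10, -0.16); to BH-03 = (-55, 55, -0.38).
Solve a·Δx + b·Δy = Δh: det = 0·55 − (-55)·(-10) = -550.
∂h/∂x = [(-0.16)·55 − (-0.38)·(-10)] / -550 = +0.02291
∂h/∂y = [0·(-0.38) − (-55)·(-0.16)] / -550 = +0.01600
h(0, 5) = 271.38 + (+0.02291)·(-90) + (+0.01600)·(-25) = 271.38 -2.062 -0.400 = 268.918 m.

268.9 m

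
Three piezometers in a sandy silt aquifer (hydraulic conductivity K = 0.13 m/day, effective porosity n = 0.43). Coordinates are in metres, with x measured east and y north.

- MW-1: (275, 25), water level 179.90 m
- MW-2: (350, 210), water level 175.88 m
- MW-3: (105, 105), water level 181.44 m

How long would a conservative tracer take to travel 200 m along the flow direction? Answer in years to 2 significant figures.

Differences from MW-1: to MW-2 (Δx, Δy, Δh) = (75, 185, -4.02); to MW-3 = (-170, 80, +1.54).
Determinant of the coordinate differences = 75·80 − (-170)·185 = 37450.
∂h/∂x = [(-4.02)·80 − (+1.54)·185] / 37450 = -0.01619
∂h/∂y = [75·(+1.54) − (-170)·(-4.02)] / 37450 = -0.01516
|∇h| = √(-0.01619² + -0.01516²) = 0.02218
Seepage velocity v = K·i/n = 0.13 × 0.02218 / 0.43 = 0.006706 m/day.
t = 200 / 0.006706 = 2.982e+04 days = 81.6 years.

82 years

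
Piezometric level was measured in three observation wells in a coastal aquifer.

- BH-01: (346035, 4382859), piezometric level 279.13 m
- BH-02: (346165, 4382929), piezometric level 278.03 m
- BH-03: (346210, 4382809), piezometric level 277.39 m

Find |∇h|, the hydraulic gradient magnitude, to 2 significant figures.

0.0096

Differences from BH-01: to BH-02 (Δx, Δy, Δh) = (130, 70, -1.10); to BH-03 = (175, -50, -1.74).
Solve a·Δx + b·Δy = Δh: det = 130·(-50) − 175·70 = -18750.
∂h/∂x = [(-1.10)·(-50) − (-1.74)·70] / -18750 = -0.009429
∂h/∂y = [130·(-1.74) − 175·(-1.10)] / -18750 = +0.001797
|∇h| = √(-0.009429² + 0.001797²) = 0.009599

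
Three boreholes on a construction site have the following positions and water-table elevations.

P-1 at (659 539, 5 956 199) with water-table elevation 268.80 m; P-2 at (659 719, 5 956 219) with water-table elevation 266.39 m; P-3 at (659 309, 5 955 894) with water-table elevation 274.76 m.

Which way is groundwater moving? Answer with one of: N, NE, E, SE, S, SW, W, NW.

Taking P-1 as reference: P-2−P-1 = (180, 20, -2.41); P-3−P-1 = (-230, -305, +5.96).
Determinant of the coordinate differences = 180·(-305) − (-230)·20 = -50300.
∂h/∂x = [(-2.41)·(-305) − (+5.96)·20] / -50300 = -0.01224
∂h/∂y = [180·(+5.96) − (-230)·(-2.41)] / -50300 = -0.01031
Flow = −∇h = (+0.01224 east, +0.01031 north), which points northeast.

NE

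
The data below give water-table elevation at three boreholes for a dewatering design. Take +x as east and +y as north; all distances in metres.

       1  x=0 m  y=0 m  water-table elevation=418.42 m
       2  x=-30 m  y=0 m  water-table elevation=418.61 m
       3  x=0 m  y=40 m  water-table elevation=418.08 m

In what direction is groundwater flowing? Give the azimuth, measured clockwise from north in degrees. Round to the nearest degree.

037°

∂h/∂x = (418.61 − 418.42) / (-30 − 0) = -0.006333
∂h/∂y = (418.08 − 418.42) / (40 − 0) = -0.008500
Flow direction (−∇h) has components (+0.006333 E, +0.008500 N).
Azimuth = atan2(E, N) = atan2(+0.006333, +0.008500) = 36.7° ≈ 037°.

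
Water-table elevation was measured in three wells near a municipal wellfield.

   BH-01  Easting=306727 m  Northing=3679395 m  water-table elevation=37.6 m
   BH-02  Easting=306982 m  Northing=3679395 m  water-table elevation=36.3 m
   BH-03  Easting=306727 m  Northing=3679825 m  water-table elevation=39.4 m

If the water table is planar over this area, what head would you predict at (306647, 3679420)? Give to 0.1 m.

38.1 m

∂h/∂x = (36.3 − 37.6) / (306982 − 306727) = -0.005098
∂h/∂y = (39.4 − 37.6) / (3679825 − 3679395) = +0.004186
h(306647, 3679420) = 37.6 + (-0.005098)·(-80) + (+0.004186)·(25) = 37.6 +0.408 +0.105 = 38.112 m.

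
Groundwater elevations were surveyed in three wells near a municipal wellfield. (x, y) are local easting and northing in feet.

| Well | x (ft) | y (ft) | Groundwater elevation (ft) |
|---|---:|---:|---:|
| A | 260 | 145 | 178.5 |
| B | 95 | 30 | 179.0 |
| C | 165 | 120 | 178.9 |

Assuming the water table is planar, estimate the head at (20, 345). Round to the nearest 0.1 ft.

With h = a·x + b·y + c and A as origin, the differences give:
  (-165)·a + (-115)·b = +0.5
  (-95)·a + (-25)·b = +0.4
Eliminate b (×(-25) and ×(-115), subtract): -6800·a = 33.50 → a = ∂h/∂x = -0.004926
Back-substitute: b = ∂h/∂y = +0.002721.
h(20, 345) = 178.5 + (-0.004926)·(-240) + (+0.002721)·(200) = 178.5 +1.182 +0.544 = 180.226 ft.

180.2 ft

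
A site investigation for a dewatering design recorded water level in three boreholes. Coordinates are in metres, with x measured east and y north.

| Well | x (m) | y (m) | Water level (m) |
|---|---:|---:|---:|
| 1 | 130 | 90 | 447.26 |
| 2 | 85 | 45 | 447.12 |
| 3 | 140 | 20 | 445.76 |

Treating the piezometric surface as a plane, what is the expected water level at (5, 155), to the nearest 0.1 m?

450.5 m

Differences from 1: to 2 (Δx, Δy, Δh) = (-45, -45, -0.14); to 3 = (10, -70, -1.50).
Solve a·Δx + b·Δy = Δh: det = (-45)·(-70) − 10·(-45) = 3600.
∂h/∂x = [(-0.14)·(-70) − (-1.50)·(-45)] / 3600 = -0.01603
∂h/∂y = [(-45)·(-1.50) − 10·(-0.14)] / 3600 = +0.01914
h(5, 155) = 447.26 + (-0.01603)·(-125) + (+0.01914)·(65) = 447.26 +2.003 +1.244 = 450.508 m.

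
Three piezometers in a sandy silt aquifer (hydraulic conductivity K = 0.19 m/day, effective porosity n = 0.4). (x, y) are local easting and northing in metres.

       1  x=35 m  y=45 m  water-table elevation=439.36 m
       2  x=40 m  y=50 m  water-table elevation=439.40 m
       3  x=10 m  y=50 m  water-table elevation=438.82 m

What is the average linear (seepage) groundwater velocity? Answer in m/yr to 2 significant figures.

Taking 1 as reference: 2−1 = (5, 5, +0.04); 3−1 = (-25, 5, -0.54).
Determinant of the coordinate differences = 5·5 − (-25)·5 = 150.
∂h/∂x = [(+0.04)·5 − (-0.54)·5] / 150 = +0.01933
∂h/∂y = [5·(-0.54) − (-25)·(+0.04)] / 150 = -0.01133
|∇h| = √(0.01933² + -0.01133²) = 0.02241
Seepage velocity v = K·i/n = 0.19 × 0.02241 / 0.4 = 0.01064 m/day = 3.886 m/yr.

3.9 m/yr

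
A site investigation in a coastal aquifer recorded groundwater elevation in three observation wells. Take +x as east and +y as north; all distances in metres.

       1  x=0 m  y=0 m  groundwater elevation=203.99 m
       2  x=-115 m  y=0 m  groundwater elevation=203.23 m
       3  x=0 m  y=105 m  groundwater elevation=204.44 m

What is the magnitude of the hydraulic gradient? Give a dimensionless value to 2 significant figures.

∂h/∂x = (203.23 − 203.99) / (-115 − 0) = +0.006609
∂h/∂y = (204.44 − 203.99) / (105 − 0) = +0.004286
|∇h| = √(0.006609² + 0.004286²) = 0.007877

0.0079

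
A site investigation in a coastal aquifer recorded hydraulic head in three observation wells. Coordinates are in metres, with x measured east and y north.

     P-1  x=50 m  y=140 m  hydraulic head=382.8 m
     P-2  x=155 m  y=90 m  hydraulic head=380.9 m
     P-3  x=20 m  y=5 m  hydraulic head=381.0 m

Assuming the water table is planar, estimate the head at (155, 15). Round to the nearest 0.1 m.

379.7 m

With h = a·x + b·y + c and P-1 as origin, the differences give:
  105·a + (-50)·b = -1.9
  (-30)·a + (-135)·b = -1.8
Eliminate b (×(-135) and ×(-50), subtract): -15675·a = 166.50 → a = ∂h/∂x = -0.01062
Back-substitute: b = ∂h/∂y = +0.01569.
h(155, 15) = 382.8 + (-0.01062)·(105) + (+0.01569)·(-125) = 382.8 -1.115 -1.962 = 379.723 m.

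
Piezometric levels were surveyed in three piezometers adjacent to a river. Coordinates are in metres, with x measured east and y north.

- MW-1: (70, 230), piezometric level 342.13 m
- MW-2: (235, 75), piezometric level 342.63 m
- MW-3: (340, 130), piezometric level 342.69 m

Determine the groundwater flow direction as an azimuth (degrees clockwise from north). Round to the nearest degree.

With h = a·x + b·y + c and MW-1 as origin, the differences give:
  165·a + (-155)·b = +0.50
  270·a + (-100)·b = +0.56
Eliminate b (×(-100) and ×(-155), subtract): 25350·a = 36.800 → a = ∂h/∂x = +0.001452
Back-substitute: b = ∂h/∂y = -0.001680.
Flow direction (−∇h) has components (-0.001452 E, +0.001680 N).
Azimuth = atan2(E, N) = atan2(-0.001452, +0.001680) = 319.2° ≈ 319°.

319°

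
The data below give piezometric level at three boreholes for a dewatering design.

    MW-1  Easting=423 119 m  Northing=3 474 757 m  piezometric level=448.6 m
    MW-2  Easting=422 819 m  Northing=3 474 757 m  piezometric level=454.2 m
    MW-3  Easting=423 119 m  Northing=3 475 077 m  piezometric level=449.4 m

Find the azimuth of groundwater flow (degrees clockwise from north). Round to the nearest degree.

098°

∂h/∂x = (454.2 − 448.6) / (422819 − 423119) = -0.01867
∂h/∂y = (449.4 − 448.6) / (3475077 − 3474757) = +0.002500
Flow direction (−∇h) has components (+0.01867 E, -0.002500 N).
Azimuth = atan2(E, N) = atan2(+0.01867, -0.002500) = 97.6° ≈ 098°.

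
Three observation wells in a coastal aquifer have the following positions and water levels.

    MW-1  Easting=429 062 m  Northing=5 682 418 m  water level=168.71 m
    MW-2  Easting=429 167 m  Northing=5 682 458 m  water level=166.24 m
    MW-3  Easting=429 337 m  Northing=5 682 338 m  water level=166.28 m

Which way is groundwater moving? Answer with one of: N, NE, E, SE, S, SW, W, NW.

Differences from MW-1: to MW-2 (Δx, Δy, Δh) = (105, 40, -2.47); to MW-3 = (275, -80, -2.43).
Determinant of the coordinate differences = 105·(-80) − 275·40 = -19400.
∂h/∂x = [(-2.47)·(-80) − (-2.43)·40] / -19400 = -0.01520
∂h/∂y = [105·(-2.43) − 275·(-2.47)] / -19400 = -0.02186
Flow = −∇h = (+0.01520 east, +0.02186 north), which points northeast.

NE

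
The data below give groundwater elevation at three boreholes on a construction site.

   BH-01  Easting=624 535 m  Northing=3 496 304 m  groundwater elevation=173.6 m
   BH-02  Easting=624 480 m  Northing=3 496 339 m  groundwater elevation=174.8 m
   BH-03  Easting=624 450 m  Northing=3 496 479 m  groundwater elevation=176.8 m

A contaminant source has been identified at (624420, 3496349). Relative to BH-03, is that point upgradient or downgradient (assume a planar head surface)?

Differences from BH-01: to BH-02 (Δx, Δy, Δh) = (-55, 35, +1.2); to BH-03 = (-85, 175, +3.2).
Solve a·Δx + b·Δy = Δh: det = (-55)·175 − (-85)·35 = -6650.
∂h/∂x = [(+1.2)·175 − (+3.2)·35] / -6650 = -0.01474
∂h/∂y = [(-55)·(+3.2) − (-85)·(+1.2)] / -6650 = +0.01113
Head at (624420, 3496349) = 173.6 + (-0.01474)·(-115) + (+0.01113)·(45) = 175.80 m.
That is lower than the 176.8 m at BH-03, so the point is downgradient.

downgradient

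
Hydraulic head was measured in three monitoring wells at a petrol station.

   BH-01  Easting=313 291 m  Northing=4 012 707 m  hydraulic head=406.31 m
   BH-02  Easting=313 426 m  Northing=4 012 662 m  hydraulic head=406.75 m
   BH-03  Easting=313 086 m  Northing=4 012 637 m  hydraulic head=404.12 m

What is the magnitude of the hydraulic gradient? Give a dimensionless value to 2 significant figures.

0.013

Differences from BH-01: to BH-02 (Δx, Δy, Δh) = (135, -45, +0.44); to BH-03 = (-205, -70, -2.19).
Solve a·Δx + b·Δy = Δh: det = 135·(-70) − (-205)·(-45) = -18675.
∂h/∂x = [(+0.44)·(-70) − (-2.19)·(-45)] / -18675 = +0.006926
∂h/∂y = [135·(-2.19) − (-205)·(+0.44)] / -18675 = +0.01100
|∇h| = √(0.006926² + 0.01100²) = 0.013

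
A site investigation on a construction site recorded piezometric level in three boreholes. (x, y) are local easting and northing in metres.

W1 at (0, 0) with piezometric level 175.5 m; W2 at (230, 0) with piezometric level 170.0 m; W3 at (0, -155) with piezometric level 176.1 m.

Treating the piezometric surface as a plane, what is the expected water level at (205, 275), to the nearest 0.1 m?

∂h/∂x = (170.0 − 175.5) / (230 − 0) = -0.02391
∂h/∂y = (176.1 − 175.5) / (-155 − 0) = -0.003871
h(205, 275) = 175.5 + (-0.02391)·(205) + (-0.003871)·(275) = 175.5 -4.902 -1.065 = 169.533 m.

169.5 m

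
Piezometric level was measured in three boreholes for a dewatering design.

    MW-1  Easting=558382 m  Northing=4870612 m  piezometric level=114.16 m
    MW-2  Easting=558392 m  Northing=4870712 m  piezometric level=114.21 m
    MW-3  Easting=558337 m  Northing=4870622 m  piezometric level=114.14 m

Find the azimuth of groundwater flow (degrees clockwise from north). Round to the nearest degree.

231°

With h = a·x + b·y + c and MW-1 as origin, the differences give:
  10·a + 100·b = +0.05
  (-45)·a + 10·b = -0.02
Eliminate b (×10 and ×100, subtract): 4600·a = 2.500 → a = ∂h/∂x = +0.0005435
Back-substitute: b = ∂h/∂y = +0.0004457.
Flow direction (−∇h) has components (-0.0005435 E, -0.0004457 N).
Azimuth = atan2(E, N) = atan2(-0.0005435, -0.0004457) = 230.6° ≈ 231°.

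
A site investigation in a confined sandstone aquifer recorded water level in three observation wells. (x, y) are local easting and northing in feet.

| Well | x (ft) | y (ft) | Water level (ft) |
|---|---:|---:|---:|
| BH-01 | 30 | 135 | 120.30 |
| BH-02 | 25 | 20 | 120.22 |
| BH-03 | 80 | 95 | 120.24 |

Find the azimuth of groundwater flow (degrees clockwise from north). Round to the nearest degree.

139°

With h = a·x + b·y + c and BH-01 as origin, the differences give:
  (-5)·a + (-115)·b = -0.08
  50·a + (-40)·b = -0.06
Eliminate b (×(-40) and ×(-115), subtract): 5950·a = -3.700 → a = ∂h/∂x = -0.0006218
Back-substitute: b = ∂h/∂y = +0.0007227.
Flow direction (−∇h) has components (+0.0006218 E, -0.0007227 N).
Azimuth = atan2(E, N) = atan2(+0.0006218, -0.0007227) = 139.3° ≈ 139°.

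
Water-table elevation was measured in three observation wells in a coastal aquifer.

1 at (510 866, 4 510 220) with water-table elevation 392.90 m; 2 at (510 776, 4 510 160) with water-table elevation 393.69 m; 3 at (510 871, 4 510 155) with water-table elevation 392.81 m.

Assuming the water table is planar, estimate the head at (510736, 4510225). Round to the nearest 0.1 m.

Taking 1 as reference: 2−1 = (-90, -60, +0.79); 3−1 = (5, -65, -0.09).
Solve a·Δx + b·Δy = Δh: det = (-90)·(-65) − 5·(-60) = 6150.
∂h/∂x = [(+0.79)·(-65) − (-0.09)·(-60)] / 6150 = -0.009228
∂h/∂y = [(-90)·(-0.09) − 5·(+0.79)] / 6150 = +0.0006748
h(510736, 4510225) = 392.90 + (-0.009228)·(-130) + (+0.0006748)·(5) = 392.90 +1.200 +0.003 = 394.103 m.

394.1 m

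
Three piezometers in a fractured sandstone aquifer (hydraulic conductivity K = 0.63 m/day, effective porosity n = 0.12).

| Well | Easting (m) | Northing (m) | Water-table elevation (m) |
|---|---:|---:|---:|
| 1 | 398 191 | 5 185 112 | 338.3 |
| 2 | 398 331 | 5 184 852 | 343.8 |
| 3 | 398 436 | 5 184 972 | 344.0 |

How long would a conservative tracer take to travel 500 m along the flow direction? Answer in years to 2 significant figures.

Taking 1 as reference: 2−1 = (140, -260, +5.5); 3−1 = (245, -140, +5.7).
Determinant of the coordinate differences = 140·(-140) − 245·(-260) = 44100.
∂h/∂x = [(+5.5)·(-140) − (+5.7)·(-260)] / 44100 = +0.01615
∂h/∂y = [140·(+5.7) − 245·(+5.5)] / 44100 = -0.01246
|∇h| = √(0.01615² + -0.01246²) = 0.0204
Seepage velocity v = K·i/n = 0.63 × 0.0204 / 0.12 = 0.1071 m/day.
t = 500 / 0.1071 = 4669 days = 12.8 years.

13 years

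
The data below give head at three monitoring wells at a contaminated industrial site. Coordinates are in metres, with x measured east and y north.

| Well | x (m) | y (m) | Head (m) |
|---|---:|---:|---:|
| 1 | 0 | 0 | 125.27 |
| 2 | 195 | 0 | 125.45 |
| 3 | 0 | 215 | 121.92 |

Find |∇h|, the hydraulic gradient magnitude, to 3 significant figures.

∂h/∂x = (125.45 − 125.27) / (195 − 0) = +0.0009231
∂h/∂y = (121.92 − 125.27) / (215 − 0) = -0.01558
|∇h| = √(0.0009231² + -0.01558²) = 0.01561

0.0156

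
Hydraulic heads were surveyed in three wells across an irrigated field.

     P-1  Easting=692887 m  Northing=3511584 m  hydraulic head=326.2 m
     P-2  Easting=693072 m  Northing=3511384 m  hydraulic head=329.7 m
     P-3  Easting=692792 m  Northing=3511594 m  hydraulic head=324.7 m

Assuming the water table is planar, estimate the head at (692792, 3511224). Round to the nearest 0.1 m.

With h = a·x + b·y + c and P-1 as origin, the differences give:
  185·a + (-200)·b = +3.5
  (-95)·a + 10·b = -1.5
Eliminate b (×10 and ×(-200), subtract): -17150·a = -265.00 → a = ∂h/∂x = +0.01545
Back-substitute: b = ∂h/∂y = -0.003207.
h(692792, 3511224) = 326.2 + (+0.01545)·(-95) + (-0.003207)·(-360) = 326.2 -1.468 +1.155 = 325.887 m.

325.9 m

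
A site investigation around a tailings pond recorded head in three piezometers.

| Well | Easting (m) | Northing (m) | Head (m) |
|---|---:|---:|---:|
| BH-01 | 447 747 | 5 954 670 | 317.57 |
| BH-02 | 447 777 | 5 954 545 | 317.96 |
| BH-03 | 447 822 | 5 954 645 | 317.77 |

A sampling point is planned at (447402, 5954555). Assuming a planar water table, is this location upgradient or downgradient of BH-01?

With h = a·x + b·y + c and BH-01 as origin, the differences give:
  30·a + (-125)·b = +0.39
  75·a + (-25)·b = +0.20
Eliminate b (×(-25) and ×(-125), subtract): 8625·a = 15.250 → a = ∂h/∂x = +0.001768
Back-substitute: b = ∂h/∂y = -0.002696.
Head at (447402, 5954555) = 317.57 + (+0.001768)·(-345) + (-0.002696)·(-115) = 317.27 m.
That is lower than the 317.57 m at BH-01, so the point is downgradient.

downgradient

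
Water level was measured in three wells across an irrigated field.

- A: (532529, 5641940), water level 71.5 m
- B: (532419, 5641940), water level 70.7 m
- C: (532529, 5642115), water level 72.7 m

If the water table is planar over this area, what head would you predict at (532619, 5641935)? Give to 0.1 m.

72.1 m

∂h/∂x = (70.7 − 71.5) / (532419 − 532529) = +0.007273
∂h/∂y = (72.7 − 71.5) / (5642115 − 5641940) = +0.006857
h(532619, 5641935) = 71.5 + (+0.007273)·(90) + (+0.006857)·(-5) = 71.5 +0.655 -0.034 = 72.120 m.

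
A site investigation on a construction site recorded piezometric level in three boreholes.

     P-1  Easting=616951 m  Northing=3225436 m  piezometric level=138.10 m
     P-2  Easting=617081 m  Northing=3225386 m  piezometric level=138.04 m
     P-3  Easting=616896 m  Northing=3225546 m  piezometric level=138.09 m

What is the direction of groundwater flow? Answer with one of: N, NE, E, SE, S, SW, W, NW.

Differences from P-1: to P-2 (Δx, Δy, Δh) = (130, -50, -0.06); to P-3 = (-55, 110, -0.01).
Solve a·Δx + b·Δy = Δh: det = 130·110 − (-55)·(-50) = 11550.
∂h/∂x = [(-0.06)·110 − (-0.01)·(-50)] / 11550 = -0.0006147
∂h/∂y = [130·(-0.01) − (-55)·(-0.06)] / 11550 = -0.0003983
Flow = −∇h = (+0.0006147 east, +0.0003983 north), which points northeast.

NE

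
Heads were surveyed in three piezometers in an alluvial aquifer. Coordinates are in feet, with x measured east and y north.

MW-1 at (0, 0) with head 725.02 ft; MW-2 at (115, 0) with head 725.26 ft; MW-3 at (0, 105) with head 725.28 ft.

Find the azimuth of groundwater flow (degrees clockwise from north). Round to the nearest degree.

∂h/∂x = (725.26 − 725.02) / (115 − 0) = +0.002087
∂h/∂y = (725.28 − 725.02) / (105 − 0) = +0.002476
Flow direction (−∇h) has components (-0.002087 E, -0.002476 N).
Azimuth = atan2(E, N) = atan2(-0.002087, -0.002476) = 220.1° ≈ 220°.

220°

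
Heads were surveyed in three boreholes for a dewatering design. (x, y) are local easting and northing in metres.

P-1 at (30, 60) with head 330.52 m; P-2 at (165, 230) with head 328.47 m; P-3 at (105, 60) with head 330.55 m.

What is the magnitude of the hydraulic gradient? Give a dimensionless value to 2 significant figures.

With h = a·x + b·y + c and P-1 as origin, the differences give:
  135·a + 170·b = -2.05
  75·a + 0·b = +0.03
Eliminate b (×0 and ×170, subtract): -12750·a = -5.100 → a = ∂h/∂x = +0.0004000
Back-substitute: b = ∂h/∂y = -0.01238.
|∇h| = √(0.0004000² + -0.01238²) = 0.01239

0.012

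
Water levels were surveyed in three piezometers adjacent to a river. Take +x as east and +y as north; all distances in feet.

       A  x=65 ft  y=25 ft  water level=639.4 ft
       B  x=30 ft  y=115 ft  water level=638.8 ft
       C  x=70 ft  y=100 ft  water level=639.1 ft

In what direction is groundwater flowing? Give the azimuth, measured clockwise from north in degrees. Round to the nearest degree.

307°

Differences from A: to B (Δx, Δy, Δh) = (-35, 90, -0.6); to C = (5, 75, -0.3).
Determinant of the coordinate differences = (-35)·75 − 5·90 = -3075.
∂h/∂x = [(-0.6)·75 − (-0.3)·90] / -3075 = +0.005854
∂h/∂y = [(-35)·(-0.3) − 5·(-0.6)] / -3075 = -0.004390
Flow direction (−∇h) has components (-0.005854 E, +0.004390 N).
Azimuth = atan2(E, N) = atan2(-0.005854, +0.004390) = 306.9° ≈ 307°.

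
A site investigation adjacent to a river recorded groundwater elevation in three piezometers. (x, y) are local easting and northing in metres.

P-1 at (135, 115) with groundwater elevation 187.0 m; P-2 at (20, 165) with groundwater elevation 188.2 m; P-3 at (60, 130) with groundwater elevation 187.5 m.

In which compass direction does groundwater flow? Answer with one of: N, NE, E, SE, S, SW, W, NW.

Differences from P-1: to P-2 (Δx, Δy, Δh) = (-115, 50, +1.2); to P-3 = (-75, 15, +0.5).
Determinant of the coordinate differences = (-115)·15 − (-75)·50 = 2025.
∂h/∂x = [(+1.2)·15 − (+0.5)·50] / 2025 = -0.003457
∂h/∂y = [(-115)·(+0.5) − (-75)·(+1.2)] / 2025 = +0.01605
Flow = −∇h = (+0.003457 east, -0.01605 north), which points south.

S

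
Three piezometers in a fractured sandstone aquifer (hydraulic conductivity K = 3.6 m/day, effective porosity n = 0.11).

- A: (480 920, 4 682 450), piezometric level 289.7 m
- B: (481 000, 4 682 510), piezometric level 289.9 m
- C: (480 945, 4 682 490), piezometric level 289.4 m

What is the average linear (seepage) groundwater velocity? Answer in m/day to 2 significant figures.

0.75 m/day

Taking A as reference: B−A = (80, 60, +0.2); C−A = (25, 40, -0.3).
Determinant of the coordinate differences = 80·40 − 25·60 = 1700.
∂h/∂x = [(+0.2)·40 − (-0.3)·60] / 1700 = +0.01529
∂h/∂y = [80·(-0.3) − 25·(+0.2)] / 1700 = -0.01706
|∇h| = √(0.01529² + -0.01706²) = 0.02291
Seepage velocity v = K·i/n = 3.6 × 0.02291 / 0.11 = 0.7498 m/day.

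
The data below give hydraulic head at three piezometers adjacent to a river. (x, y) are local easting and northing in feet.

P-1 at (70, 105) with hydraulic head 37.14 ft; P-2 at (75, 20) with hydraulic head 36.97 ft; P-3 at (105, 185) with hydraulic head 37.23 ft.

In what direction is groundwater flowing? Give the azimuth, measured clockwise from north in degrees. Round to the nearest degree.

137°

Three-point gradient (reference P-1): Δ to P-2 = (5, -85, -0.17), Δ to P-3 = (35, 80, +0.09).
∂h/∂x = -0.001763, ∂h/∂y = +0.001896 (det = 3375).
Flow direction (−∇h) has components (+0.001763 E, -0.001896 N).
Azimuth = atan2(E, N) = atan2(+0.001763, -0.001896) = 137.1° ≈ 137°.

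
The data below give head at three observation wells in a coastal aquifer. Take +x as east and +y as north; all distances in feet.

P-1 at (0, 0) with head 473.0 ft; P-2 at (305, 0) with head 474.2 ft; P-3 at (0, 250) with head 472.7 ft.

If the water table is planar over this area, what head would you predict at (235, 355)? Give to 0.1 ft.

∂h/∂x = (474.2 − 473.0) / (305 − 0) = +0.003934
∂h/∂y = (472.7 − 473.0) / (250 − 0) = -0.001200
h(235, 355) = 473.0 + (+0.003934)·(235) + (-0.001200)·(355) = 473.0 +0.925 -0.426 = 473.499 ft.

473.5 ft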